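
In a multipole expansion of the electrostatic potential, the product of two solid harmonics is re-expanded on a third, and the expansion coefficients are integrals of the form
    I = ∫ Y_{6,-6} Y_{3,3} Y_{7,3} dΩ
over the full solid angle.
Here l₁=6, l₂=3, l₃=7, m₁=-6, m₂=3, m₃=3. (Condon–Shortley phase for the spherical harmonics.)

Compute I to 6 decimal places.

m-sum 0 ✓  L=16 even ✓  3≤7≤9 ✓
Π(2lᵢ+1) = 13×7×15 = 1365
triangle coeff Δ(6,3,7) = 1/2042040
Σ_t [0,2]: t=0:+1/207360 t=1:−1/57600 t=2:+1/207360 = -1/129600
(3j)²=168/12155 [(6 3 7; 0 0 0)], sign=+1
Σ_t [2,2]: t=2:+1/174182400 = 1/174182400
(3j)²=3/6188 [(6 3 7; -6 3 3)], sign=+1
⇒ 4πI² = 378/41327
I = (+1)√(378/41327/(4π)) = 0.02697889

0.026979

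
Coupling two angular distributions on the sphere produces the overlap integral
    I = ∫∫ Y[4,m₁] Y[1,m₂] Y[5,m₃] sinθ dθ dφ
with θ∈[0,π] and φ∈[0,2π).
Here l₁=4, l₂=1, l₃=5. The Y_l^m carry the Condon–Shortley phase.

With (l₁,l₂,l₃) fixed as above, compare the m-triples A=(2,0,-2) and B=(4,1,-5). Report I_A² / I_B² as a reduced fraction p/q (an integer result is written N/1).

7/15

l's match ⇒ only the (l;m) 3-j factors differ between A and B.
A: triangle coeff Δ(4,1,5) = 1/495; Σ_t [0,0]: t=0:+1/1440 = 1/1440; (3j)²=7/165 [(4 1 5; 2 0 -2)], sign=-1
B: triangle coeff Δ(4,1,5) = 1/495; Σ_t [0,0]: t=0:+1/80640 = 1/80640; (3j)²=1/11 [(4 1 5; 4 1 -5)], sign=+1
I_A²/I_B² = (7/165)/(1/11) = 7/15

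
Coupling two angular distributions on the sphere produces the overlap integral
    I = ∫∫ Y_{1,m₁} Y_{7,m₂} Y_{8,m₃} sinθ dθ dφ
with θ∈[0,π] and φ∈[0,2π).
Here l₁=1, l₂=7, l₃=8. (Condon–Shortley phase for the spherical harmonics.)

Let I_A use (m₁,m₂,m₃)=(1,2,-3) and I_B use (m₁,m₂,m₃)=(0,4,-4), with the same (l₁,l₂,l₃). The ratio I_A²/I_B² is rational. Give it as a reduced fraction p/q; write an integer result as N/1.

55/48

Shared (l₁,l₂,l₃)=(1,7,8): N and (l;000)² cancel in I_A²/I_B².
A: Δ = 0!·2!·14!/17! = 1/2040; Racah Σ t=0..0: t=0:+1/87091200 = 1/87091200; ⇒ 3j(1 7 8; 1 2 -3)² = 11/408, sgn -1
B: Δ = 0!·2!·14!/17! = 1/2040; Racah Σ t=0..0: t=0:+1/239500800 = 1/239500800; ⇒ 3j(1 7 8; 0 4 -4)² = 2/85, sgn +1
I_A²/I_B² = (11/408)/(2/85) = 55/48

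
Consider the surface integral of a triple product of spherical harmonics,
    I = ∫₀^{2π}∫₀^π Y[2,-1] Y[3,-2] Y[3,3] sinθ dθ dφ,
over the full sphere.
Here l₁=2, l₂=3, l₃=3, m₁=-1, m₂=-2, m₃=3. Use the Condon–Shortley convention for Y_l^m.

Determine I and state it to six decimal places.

-0.210261

Rules hold: Σm=0, L=8 even, 1≤3≤5.
N = 5·7·7 = 245
Δ = 2!·2!·4!/9! = 1/3780
Racah Σ t=0..2: t=0:+1/24 t=1:−1/4 t=2:+1/24 = -1/6
⇒ 3j(2 3 3; 0 0 0)² = 4/105, sgn +1
Racah Σ t=1..1: t=1:−1/48 = -1/48
⇒ 3j(2 3 3; -1 -2 3)² = 5/84, sgn -1
4πI² = N·(3j₀)²·(3jₘ)² = 5/9
I = -1·√(0.555556/4π) = -0.21026104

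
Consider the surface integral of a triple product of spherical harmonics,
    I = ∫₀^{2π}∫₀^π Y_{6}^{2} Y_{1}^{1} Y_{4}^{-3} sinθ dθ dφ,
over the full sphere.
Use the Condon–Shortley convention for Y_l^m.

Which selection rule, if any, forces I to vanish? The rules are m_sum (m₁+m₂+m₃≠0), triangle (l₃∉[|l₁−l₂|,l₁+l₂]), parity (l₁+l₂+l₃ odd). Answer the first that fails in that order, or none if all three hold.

Σmᵢ = 0  ✓
l₃∈[|l₁−l₂|,l₁+l₂]=[5,7], have l₃=4  ✗
Σlᵢ = 11 ⇒ odd

triangle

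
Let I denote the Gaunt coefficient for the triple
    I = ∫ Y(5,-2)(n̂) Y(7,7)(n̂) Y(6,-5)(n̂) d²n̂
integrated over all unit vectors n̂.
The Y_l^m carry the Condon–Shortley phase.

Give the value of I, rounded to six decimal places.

0.175597

m-sum 0 ✓  L=18 even ✓  2≤6≤12 ✓
Π(2lᵢ+1) = 11×15×13 = 2145
triangle coeff Δ(5,7,6) = 1/174594420
Σ_t [1,5]: t=1:−1/4147200 t=2:+1/207360 t=3:−1/82944 t=4:+1/207360 t=5:−1/4147200 = -1/345600
(3j)²=420/46189 [(5 7 6; 0 0 0)], sign=-1
Σ_t [6,6]: t=6:+1/174182400 = 1/174182400
(3j)²=77/3876 [(5 7 6; -2 7 -5)], sign=-1
⇒ 4πI² = 40425/104329
I = (+1)√(40425/104329/(4π)) = 0.17559719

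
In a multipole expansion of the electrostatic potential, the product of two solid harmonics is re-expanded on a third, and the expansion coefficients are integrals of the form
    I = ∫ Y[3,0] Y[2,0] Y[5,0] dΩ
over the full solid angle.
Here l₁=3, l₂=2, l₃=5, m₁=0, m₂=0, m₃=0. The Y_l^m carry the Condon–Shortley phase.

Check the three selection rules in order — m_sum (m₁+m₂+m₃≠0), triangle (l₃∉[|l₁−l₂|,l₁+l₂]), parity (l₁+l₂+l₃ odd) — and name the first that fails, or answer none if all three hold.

none

Σmᵢ = 0  ✓
l₃∈[|l₁−l₂|,l₁+l₂]=[1,5], have l₃=5  ✓
Σlᵢ = 10 ⇒ even  ✓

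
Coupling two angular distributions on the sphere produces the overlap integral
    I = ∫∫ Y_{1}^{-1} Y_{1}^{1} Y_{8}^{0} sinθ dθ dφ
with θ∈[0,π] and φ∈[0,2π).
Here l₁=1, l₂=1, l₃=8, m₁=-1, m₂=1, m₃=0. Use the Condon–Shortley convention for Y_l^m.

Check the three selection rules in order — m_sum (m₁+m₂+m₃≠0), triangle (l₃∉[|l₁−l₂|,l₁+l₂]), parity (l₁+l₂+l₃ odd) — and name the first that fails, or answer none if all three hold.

triangle

Σmᵢ = 0  ✓
l₃∈[|l₁−l₂|,l₁+l₂]=[0,2], have l₃=8  ✗
Σlᵢ = 10 ⇒ even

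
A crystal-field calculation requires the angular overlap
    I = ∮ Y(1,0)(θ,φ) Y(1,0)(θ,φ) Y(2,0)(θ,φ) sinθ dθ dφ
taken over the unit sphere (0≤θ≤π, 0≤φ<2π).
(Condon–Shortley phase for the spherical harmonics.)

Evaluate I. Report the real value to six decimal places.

0.252313

Rules hold: Σm=0, L=4 even, 0≤2≤2.
N = 3·3·5 = 45
Δ = 0!·2!·2!/5! = 1/30
Racah Σ t=0..0: t=0:+1/1 = 1/1
⇒ 3j(1 1 2; 0 0 0)² = 2/15, sgn +1
(m-triple is (0,0,0) — same symbol as above.)
4πI² = N·(3j₀)²·(3jₘ)² = 4/5
I = +1·√(0.8/4π) = 0.25231325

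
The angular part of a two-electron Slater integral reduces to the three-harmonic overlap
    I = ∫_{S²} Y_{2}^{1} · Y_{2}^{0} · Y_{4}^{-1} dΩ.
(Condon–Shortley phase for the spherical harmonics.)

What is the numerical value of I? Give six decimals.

-0.220728

Rules hold: Σm=0, L=8 even, 0≤4≤4.
N = 5·5·9 = 225
Δ = 0!·4!·4!/9! = 1/630
Racah Σ t=0..0: t=0:+1/16 = 1/16
⇒ 3j(2 2 4; 0 0 0)² = 2/35, sgn +1
Racah Σ t=0..0: t=0:+1/24 = 1/24
⇒ 3j(2 2 4; 1 0 -1)² = 1/21, sgn -1
4πI² = N·(3j₀)²·(3jₘ)² = 30/49
I = -1·√(0.612245/4π) = -0.22072812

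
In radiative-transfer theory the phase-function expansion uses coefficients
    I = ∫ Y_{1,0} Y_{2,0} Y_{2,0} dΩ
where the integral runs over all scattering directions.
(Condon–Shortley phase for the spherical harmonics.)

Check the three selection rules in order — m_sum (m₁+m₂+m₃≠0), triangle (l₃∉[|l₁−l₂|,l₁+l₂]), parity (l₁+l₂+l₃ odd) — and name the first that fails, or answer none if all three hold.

parity

m₁+m₂+m₃ = 0 + 0 + 0 = 0  ✓
triangle: |1−2|=1 ≤ l₃=2 ≤ 1+2=3  ✓
parity: l₁+l₂+l₃ = 5 is odd  ✗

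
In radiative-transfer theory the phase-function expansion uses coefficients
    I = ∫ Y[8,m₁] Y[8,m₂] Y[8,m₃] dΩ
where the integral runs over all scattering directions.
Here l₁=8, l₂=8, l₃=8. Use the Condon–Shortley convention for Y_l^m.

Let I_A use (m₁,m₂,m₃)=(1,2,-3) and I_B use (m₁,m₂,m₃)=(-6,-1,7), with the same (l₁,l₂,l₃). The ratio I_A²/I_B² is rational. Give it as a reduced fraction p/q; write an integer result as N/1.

99/845

Same 8,8,8: normalisation and zero-m 3j drop out of the ratio.
A: Δ: 8! 8! 8! / 25! → 1/236637794250; sum: t=2:+1/41803776000 t=3:−1/2090188800 t=4:+1/597196800 t=5:−1/746496000 t=6:+1/4180377600 t=7:−1/146313216000 = 11/97542144000; 3j²(8 8 8; 1 2 -3) = Δ·Π!·Σ² = 594/482885  (sign -1)
B: Δ: 8! 8! 8! / 25! → 1/236637794250; sum: t=6:+1/292626432000 t=7:−1/1024192512000 = 1/409677004800; 3j²(8 8 8; -6 -1 7) = Δ·Π!·Σ² = 78/7429  (sign -1)
I_A²/I_B² = (594/482885)/(78/7429) = 99/845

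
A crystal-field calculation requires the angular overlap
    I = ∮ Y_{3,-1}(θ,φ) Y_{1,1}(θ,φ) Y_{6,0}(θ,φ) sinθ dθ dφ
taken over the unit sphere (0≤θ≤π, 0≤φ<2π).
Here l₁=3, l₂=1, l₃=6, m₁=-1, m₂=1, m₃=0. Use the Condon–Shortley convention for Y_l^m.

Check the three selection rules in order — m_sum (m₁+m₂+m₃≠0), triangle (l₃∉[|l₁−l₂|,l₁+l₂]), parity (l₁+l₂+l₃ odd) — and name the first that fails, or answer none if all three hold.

m₁+m₂+m₃ = -1 + 1 + 0 = 0  ✓
triangle: |3−1|=2 ≤ l₃=6 ≤ 3+1=4  ✗
parity: l₁+l₂+l₃ = 10 is even

triangle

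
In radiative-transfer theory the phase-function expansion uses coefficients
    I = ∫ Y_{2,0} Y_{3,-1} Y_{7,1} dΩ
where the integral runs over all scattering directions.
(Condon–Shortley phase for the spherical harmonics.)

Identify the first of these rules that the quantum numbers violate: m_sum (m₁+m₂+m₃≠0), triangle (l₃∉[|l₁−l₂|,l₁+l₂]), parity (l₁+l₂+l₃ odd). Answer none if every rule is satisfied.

Σmᵢ = 0  ✓
l₃∈[|l₁−l₂|,l₁+l₂]=[1,5], have l₃=7  ✗
Σlᵢ = 12 ⇒ even

triangle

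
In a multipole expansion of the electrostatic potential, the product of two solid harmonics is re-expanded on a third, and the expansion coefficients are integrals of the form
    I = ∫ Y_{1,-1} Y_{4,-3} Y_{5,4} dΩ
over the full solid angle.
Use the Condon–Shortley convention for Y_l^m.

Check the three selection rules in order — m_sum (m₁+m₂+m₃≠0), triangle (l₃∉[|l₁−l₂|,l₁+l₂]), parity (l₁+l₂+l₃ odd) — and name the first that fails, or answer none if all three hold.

azimuthal sum: -1 − 3 + 4 = 0  ✓
3 ≤ 5 ≤ 5 (triangle on l)  ✓
L = 1 + 4 + 5 = 10 (even)  ✓

none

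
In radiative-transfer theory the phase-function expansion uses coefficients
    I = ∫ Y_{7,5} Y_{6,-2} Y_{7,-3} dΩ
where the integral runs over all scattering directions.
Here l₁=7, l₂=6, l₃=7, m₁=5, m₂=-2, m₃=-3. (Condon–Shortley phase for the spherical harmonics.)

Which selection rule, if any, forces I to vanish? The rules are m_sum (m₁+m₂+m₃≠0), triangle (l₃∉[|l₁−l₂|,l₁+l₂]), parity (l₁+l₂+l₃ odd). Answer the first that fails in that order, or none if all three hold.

m₁+m₂+m₃ = 5 − 2 − 3 = 0  ✓
triangle: |7−6|=1 ≤ l₃=7 ≤ 7+6=13  ✓
parity: l₁+l₂+l₃ = 20 is even  ✓

none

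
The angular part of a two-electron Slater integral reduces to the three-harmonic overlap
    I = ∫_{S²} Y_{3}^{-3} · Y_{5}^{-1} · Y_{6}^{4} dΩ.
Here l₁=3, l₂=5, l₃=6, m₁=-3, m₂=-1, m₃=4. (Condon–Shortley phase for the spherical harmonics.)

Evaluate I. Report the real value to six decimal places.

-0.190675

Rules hold: Σm=0, L=14 even, 2≤6≤8.
N = 7·11·13 = 1001
Δ = 2!·4!·8!/15! = 1/675675
Racah Σ t=0..2: t=0:+1/8640 t=1:−1/2304 t=2:+1/8640 = -7/34560
⇒ 3j(3 5 6; 0 0 0)² = 7/429, sgn -1
Racah Σ t=2..2: t=2:+1/69120 = 1/69120
⇒ 3j(3 5 6; -3 -1 4)² = 4/143, sgn +1
4πI² = N·(3j₀)²·(3jₘ)² = 196/429
I = -1·√(0.456876/4π) = -0.19067531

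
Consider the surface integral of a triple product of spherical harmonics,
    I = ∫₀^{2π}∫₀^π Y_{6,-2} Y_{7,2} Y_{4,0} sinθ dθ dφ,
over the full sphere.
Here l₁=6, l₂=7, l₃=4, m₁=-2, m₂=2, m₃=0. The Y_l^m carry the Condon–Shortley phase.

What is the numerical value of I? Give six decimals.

Σlᵢ=17 odd — θ-integrand is odd under cosθ→−cosθ; I=0

0.000000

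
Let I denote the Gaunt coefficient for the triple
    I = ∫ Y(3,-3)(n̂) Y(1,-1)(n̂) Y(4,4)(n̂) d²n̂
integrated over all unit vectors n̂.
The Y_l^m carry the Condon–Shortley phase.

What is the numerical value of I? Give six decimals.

m-sum 0 ✓  L=8 even ✓  2≤4≤4 ✓
Π(2lᵢ+1) = 7×3×9 = 189
triangle coeff Δ(3,1,4) = 1/252
Σ_t [0,0]: t=0:+1/36 = 1/36
(3j)²=4/63 [(3 1 4; 0 0 0)], sign=+1
Σ_t [0,0]: t=0:+1/1440 = 1/1440
(3j)²=1/9 [(3 1 4; -3 -1 4)], sign=+1
⇒ 4πI² = 4/3
I = (+1)√(4/3/(4π)) = 0.32573501

0.325735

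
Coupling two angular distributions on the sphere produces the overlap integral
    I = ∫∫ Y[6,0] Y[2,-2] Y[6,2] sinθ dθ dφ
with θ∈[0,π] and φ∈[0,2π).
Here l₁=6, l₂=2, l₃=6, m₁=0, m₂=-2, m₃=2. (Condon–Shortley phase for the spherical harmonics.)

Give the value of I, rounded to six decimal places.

-0.191909

Rules hold: Σm=0, L=14 even, 4≤6≤8.
N = 13·5·13 = 845
Δ = 2!·10!·2!/15! = 1/90090
Racah Σ t=0..2: t=0:+1/69120 t=1:−1/14400 t=2:+1/69120 = -7/172800
⇒ 3j(6 2 6; 0 0 0)² = 14/715, sgn -1
Racah Σ t=0..0: t=0:+1/69120 = 1/69120
⇒ 3j(6 2 6; 0 -2 2)² = 4/143, sgn +1
4πI² = N·(3j₀)²·(3jₘ)² = 56/121
I = -1·√(0.46281/4π) = -0.19190947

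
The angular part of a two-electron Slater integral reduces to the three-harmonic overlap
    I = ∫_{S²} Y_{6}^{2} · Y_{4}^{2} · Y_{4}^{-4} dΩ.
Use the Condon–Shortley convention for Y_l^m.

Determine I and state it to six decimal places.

Checks pass: Σm=0; 14 even; l₃=4∈[2,10].
(2·6+1)(2·4+1)(2·4+1) = 1053
Δ: 6! 6! 2! / 15! → 1/1261260
sum: t=2:+1/4608 t=3:−1/1296 t=4:+1/4608 = -7/20736
3j²(6 4 4; 0 0 0) = Δ·Π!·Σ² = 20/1287  (sign -1)
sum: t=4:+1/69120 = 1/69120
3j²(6 4 4; 2 2 -4) = Δ·Π!·Σ² = 4/429  (sign +1)
combine: 4πI² = 1053·20/1287·4/429 = 240/1573
take √, sign -1: I = -0.11018851

-0.110189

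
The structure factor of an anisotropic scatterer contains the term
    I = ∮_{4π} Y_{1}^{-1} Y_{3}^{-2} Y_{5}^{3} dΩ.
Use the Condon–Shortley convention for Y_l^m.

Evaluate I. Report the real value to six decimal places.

l₃=5 ∉ [2,4] — triangle fails ⇒ I = 0

0.000000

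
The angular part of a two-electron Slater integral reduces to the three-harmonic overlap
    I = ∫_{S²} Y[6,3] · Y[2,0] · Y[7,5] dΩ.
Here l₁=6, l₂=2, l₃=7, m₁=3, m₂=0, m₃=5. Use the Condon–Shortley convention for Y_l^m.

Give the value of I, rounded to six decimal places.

m-sum = 3 + 0 + 5 = 8 ≠ 0 ⇒ I = 0

0.000000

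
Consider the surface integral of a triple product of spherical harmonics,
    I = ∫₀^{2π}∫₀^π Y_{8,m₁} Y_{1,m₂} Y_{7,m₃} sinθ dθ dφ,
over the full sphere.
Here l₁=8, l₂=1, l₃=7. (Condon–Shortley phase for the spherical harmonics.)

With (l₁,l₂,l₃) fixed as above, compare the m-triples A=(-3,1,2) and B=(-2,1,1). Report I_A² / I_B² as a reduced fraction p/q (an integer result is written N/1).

11/9

Same 8,1,7: normalisation and zero-m 3j drop out of the ratio.
A: Δ: 2! 14! 0! / 17! → 1/2040; sum: t=2:+1/87091200 = 1/87091200; 3j²(8 1 7; -3 1 2) = Δ·Π!·Σ² = 11/408  (sign -1)
B: Δ: 2! 14! 0! / 17! → 1/2040; sum: t=2:+1/58060800 = 1/58060800; 3j²(8 1 7; -2 1 1) = Δ·Π!·Σ² = 3/136  (sign +1)
I_A²/I_B² = (11/408)/(3/136) = 11/9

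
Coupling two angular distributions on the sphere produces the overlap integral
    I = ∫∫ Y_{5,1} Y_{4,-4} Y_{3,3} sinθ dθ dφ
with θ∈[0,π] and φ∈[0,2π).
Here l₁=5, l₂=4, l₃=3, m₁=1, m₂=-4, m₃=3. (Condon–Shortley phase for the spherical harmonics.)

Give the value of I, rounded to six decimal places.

m-sum 0 ✓  L=12 even ✓  1≤3≤9 ✓
Π(2lᵢ+1) = 11×9×7 = 693
triangle coeff Δ(5,4,3) = 1/180180
Σ_t [2,4]: t=2:+1/576 t=3:−1/144 t=4:+1/576 = -1/288
(3j)²=20/1001 [(5 4 3; 0 0 0)], sign=+1
Σ_t [0,0]: t=0:+1/34560 = 1/34560
(3j)²=1/429 [(5 4 3; 1 -4 3)], sign=+1
⇒ 4πI² = 60/1859
I = (+1)√(60/1859/(4π)) = 0.05067935

0.050679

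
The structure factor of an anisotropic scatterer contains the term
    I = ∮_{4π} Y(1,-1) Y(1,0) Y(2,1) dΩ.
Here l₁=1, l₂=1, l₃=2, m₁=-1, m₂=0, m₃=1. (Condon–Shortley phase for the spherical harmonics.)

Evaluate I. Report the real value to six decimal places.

-0.218510

Rules hold: Σm=0, L=4 even, 0≤2≤2.
N = 3·3·5 = 45
Δ = 0!·2!·2!/5! = 1/30
Racah Σ t=0..0: t=0:+1/1 = 1/1
⇒ 3j(1 1 2; 0 0 0)² = 2/15, sgn +1
Racah Σ t=0..0: t=0:+1/2 = 1/2
⇒ 3j(1 1 2; -1 0 1)² = 1/10, sgn -1
4πI² = N·(3j₀)²·(3jₘ)² = 3/5
I = -1·√(0.6/4π) = -0.21850969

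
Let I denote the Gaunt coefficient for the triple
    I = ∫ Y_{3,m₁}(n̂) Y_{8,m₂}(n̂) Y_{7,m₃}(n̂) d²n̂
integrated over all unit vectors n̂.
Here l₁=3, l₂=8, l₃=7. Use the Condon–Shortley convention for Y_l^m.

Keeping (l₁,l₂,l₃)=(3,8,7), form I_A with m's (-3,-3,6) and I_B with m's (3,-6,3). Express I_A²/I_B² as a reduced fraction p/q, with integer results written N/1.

Same 3,8,7: normalisation and zero-m 3j drop out of the ratio.
A: Δ: 4! 2! 12! / 19! → 1/5290740; sum: t=4:+1/1916006400 = 1/1916006400; 3j²(3 8 7; -3 -3 6) = Δ·Π!·Σ² = 5/4522  (sign -1)
B: Δ: 4! 2! 12! / 19! → 1/5290740; sum: t=0:+1/348364800 = 1/348364800; 3j²(3 8 7; 3 -6 3) = Δ·Π!·Σ² = 11/646  (sign +1)
I_A²/I_B² = (5/4522)/(11/646) = 5/77

5/77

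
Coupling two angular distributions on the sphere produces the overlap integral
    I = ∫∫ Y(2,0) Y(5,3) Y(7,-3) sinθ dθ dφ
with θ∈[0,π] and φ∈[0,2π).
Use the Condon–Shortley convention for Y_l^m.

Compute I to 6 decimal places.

-0.186208

Rules hold: Σm=0, L=14 even, 3≤7≤7.
N = 5·11·15 = 825
Δ = 0!·4!·10!/15! = 1/15015
Racah Σ t=0..0: t=0:+1/57600 = 1/57600
⇒ 3j(2 5 7; 0 0 0)² = 21/715, sgn -1
Racah Σ t=0..0: t=0:+1/322560 = 1/322560
⇒ 3j(2 5 7; 0 3 -3)² = 18/1001, sgn +1
4πI² = N·(3j₀)²·(3jₘ)² = 810/1859
I = -1·√(0.435718/4π) = -0.18620781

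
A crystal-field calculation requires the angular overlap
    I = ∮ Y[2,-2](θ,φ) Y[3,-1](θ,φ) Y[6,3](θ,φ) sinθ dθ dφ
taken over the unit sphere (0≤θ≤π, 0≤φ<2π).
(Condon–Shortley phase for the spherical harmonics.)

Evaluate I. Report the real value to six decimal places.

0.000000

triangle: need 1≤l₃≤5, have 6; I=0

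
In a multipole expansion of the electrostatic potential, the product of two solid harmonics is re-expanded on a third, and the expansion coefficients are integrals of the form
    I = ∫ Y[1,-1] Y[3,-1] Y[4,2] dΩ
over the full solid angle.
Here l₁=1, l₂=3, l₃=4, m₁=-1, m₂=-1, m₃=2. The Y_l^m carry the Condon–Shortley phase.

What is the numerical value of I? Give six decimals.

Rules hold: Σm=0, L=8 even, 2≤4≤4.
N = 3·7·9 = 189
Δ = 0!·2!·6!/9! = 1/252
Racah Σ t=0..0: t=0:+1/36 = 1/36
⇒ 3j(1 3 4; 0 0 0)² = 4/63, sgn +1
Racah Σ t=0..0: t=0:+1/96 = 1/96
⇒ 3j(1 3 4; -1 -1 2)² = 5/84, sgn +1
4πI² = N·(3j₀)²·(3jₘ)² = 5/7
I = +1·√(0.714286/4π) = 0.23841361

0.238414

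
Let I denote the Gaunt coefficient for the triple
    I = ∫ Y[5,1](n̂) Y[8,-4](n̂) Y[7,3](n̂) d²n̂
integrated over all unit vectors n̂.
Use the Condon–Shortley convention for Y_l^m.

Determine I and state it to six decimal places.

Rules hold: Σm=0, L=20 even, 3≤7≤13.
N = 11·17·15 = 2805
Δ = 6!·4!·10!/21! = 1/814773960
Racah Σ t=1..5: t=1:−1/87091200 t=2:+1/4976640 t=3:−1/2073600 t=4:+1/4976640 t=5:−1/87091200 = -1/9676800
⇒ 3j(5 8 7; 0 0 0)² = 360/46189, sgn +1
Racah Σ t=0..4: t=0:+1/298598400 t=1:−1/21772800 t=2:+1/15482880 t=3:−1/78382080 t=4:+1/4180377600 = 17/1791590400
⇒ 3j(5 8 7; 1 -4 3)² = 17/8892, sgn +1
4πI² = N·(3j₀)²·(3jₘ)² = 2550/61009
I = +1·√(0.0417971/4π) = 0.05767242

0.057672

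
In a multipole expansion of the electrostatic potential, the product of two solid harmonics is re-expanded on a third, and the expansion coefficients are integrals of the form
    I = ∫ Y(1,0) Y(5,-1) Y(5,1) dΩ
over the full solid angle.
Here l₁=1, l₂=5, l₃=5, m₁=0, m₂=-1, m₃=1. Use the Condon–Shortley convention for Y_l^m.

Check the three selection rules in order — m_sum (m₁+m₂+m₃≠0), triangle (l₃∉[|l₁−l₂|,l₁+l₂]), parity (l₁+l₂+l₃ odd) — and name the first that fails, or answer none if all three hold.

parity

m₁+m₂+m₃ = 0 − 1 + 1 = 0  ✓
triangle: |1−5|=4 ≤ l₃=5 ≤ 1+5=6  ✓
parity: l₁+l₂+l₃ = 11 is odd  ✗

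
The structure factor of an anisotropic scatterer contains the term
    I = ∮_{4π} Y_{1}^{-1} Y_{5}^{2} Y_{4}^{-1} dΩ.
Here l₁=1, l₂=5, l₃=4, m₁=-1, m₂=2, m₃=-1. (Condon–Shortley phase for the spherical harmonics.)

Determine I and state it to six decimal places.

0.225034

Rules hold: Σm=0, L=10 even, 4≤4≤6.
N = 3·11·9 = 297
Δ = 2!·0!·8!/11! = 1/495
Racah Σ t=1..1: t=1:−1/576 = -1/576
⇒ 3j(1 5 4; 0 0 0)² = 5/99, sgn -1
Racah Σ t=2..2: t=2:+1/1440 = 1/1440
⇒ 3j(1 5 4; -1 2 -1)² = 7/165, sgn -1
4πI² = N·(3j₀)²·(3jₘ)² = 7/11
I = +1·√(0.636364/4π) = 0.22503380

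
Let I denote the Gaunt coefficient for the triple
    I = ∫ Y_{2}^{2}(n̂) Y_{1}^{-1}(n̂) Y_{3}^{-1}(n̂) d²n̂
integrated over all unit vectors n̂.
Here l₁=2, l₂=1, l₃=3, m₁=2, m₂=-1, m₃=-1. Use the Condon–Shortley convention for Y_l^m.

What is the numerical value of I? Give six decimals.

-0.082589

Checks pass: Σm=0; 6 even; l₃=3∈[1,3].
(2·2+1)(2·1+1)(2·3+1) = 105
Δ: 0! 4! 2! / 7! → 1/105
sum: t=0:+1/4 = 1/4
3j²(2 1 3; 0 0 0) = Δ·Π!·Σ² = 3/35  (sign -1)
sum: t=0:+1/48 = 1/48
3j²(2 1 3; 2 -1 -1) = Δ·Π!·Σ² = 1/105  (sign +1)
combine: 4πI² = 105·3/35·1/105 = 3/35
take √, sign -1: I = -0.08258890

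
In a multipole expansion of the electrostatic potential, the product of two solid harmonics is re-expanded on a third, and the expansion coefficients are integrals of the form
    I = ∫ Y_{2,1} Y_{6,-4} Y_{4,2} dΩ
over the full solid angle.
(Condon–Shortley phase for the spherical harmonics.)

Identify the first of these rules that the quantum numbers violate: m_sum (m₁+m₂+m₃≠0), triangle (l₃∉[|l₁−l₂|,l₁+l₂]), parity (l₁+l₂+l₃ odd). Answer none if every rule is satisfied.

azimuthal sum: 1 − 4 + 2 = -1  ✗
4 ≤ 4 ≤ 8 (triangle on l)
L = 2 + 6 + 4 = 12 (even)

m_sum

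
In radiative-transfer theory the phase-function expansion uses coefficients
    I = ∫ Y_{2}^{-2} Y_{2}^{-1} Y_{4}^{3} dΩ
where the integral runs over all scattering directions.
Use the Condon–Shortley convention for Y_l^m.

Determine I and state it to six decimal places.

-0.238414

m-sum 0 ✓  L=8 even ✓  0≤4≤4 ✓
Π(2lᵢ+1) = 5×5×9 = 225
triangle coeff Δ(2,2,4) = 1/630
Σ_t [0,0]: t=0:+1/16 = 1/16
(3j)²=2/35 [(2 2 4; 0 0 0)], sign=+1
Σ_t [0,0]: t=0:+1/144 = 1/144
(3j)²=1/18 [(2 2 4; -2 -1 3)], sign=-1
⇒ 4πI² = 5/7
I = (-1)√(5/7/(4π)) = -0.23841361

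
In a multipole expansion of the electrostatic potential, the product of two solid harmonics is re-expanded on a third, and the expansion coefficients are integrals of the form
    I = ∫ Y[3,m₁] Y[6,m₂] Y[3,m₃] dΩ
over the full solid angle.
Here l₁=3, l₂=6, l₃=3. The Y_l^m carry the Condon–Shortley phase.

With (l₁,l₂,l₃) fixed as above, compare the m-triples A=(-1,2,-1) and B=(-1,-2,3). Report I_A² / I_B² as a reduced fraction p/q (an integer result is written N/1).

l's match ⇒ only the (l;m) 3-j factors differ between A and B.
A: triangle coeff Δ(3,6,3) = 1/12012; Σ_t [4,4]: t=4:+1/2304 = 1/2304; (3j)²=5/143 [(3 6 3; -1 2 -1)], sign=+1
B: triangle coeff Δ(3,6,3) = 1/12012; Σ_t [4,4]: t=4:+1/34560 = 1/34560; (3j)²=1/429 [(3 6 3; -1 -2 3)], sign=+1
I_A²/I_B² = (5/143)/(1/429) = 15/1

15/1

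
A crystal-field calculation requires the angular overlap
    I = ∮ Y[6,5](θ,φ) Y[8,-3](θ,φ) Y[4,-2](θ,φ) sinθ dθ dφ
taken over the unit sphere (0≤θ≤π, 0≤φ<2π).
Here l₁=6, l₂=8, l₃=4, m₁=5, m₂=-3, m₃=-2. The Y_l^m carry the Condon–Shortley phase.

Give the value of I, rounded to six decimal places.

Rules hold: Σm=0, L=18 even, 2≤4≤14.
N = 13·17·9 = 1989
Δ = 10!·2!·6!/19! = 1/23279256
Racah Σ t=4..6: t=4:+1/1658880 t=5:−1/518400 t=6:+1/1658880 = -1/1382400
⇒ 3j(6 8 4; 0 0 0)² = 504/46189, sgn -1
Racah Σ t=0..1: t=0:+1/435456000 t=1:−1/34836480 = -23/870912000
⇒ 3j(6 8 4; 5 -3 -2)² = 5819/705432, sgn -1
4πI² = N·(3j₀)²·(3jₘ)² = 14283/79781
I = +1·√(0.179028/4π) = 0.11935897

0.119359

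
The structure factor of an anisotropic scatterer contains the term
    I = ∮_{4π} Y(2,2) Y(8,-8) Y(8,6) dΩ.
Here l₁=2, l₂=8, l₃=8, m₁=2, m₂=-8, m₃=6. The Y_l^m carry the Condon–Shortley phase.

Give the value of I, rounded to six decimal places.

m-sum 0 ✓  L=18 even ✓  6≤8≤10 ✓
Π(2lᵢ+1) = 5×17×17 = 1445
triangle coeff Δ(2,8,8) = 1/348840
Σ_t [0,2]: t=0:+1/116121600 t=1:−1/25401600 t=2:+1/116121600 = -1/45158400
(3j)²=24/1615 [(2 8 8; 0 0 0)], sign=-1
Σ_t [0,0]: t=0:+1/348713164800 = 1/348713164800
(3j)²=2/969 [(2 8 8; 2 -8 6)], sign=+1
⇒ 4πI² = 16/361
I = (-1)√(16/361/(4π)) = -0.05938838

-0.059388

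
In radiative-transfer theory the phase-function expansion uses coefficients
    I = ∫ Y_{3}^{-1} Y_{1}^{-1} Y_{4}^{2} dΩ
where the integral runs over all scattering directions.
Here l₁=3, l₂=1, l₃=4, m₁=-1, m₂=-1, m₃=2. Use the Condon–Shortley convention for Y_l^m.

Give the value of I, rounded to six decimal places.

Rules hold: Σm=0, L=8 even, 2≤4≤4.
N = 7·3·9 = 189
Δ = 0!·6!·2!/9! = 1/252
Racah Σ t=0..0: t=0:+1/36 = 1/36
⇒ 3j(3 1 4; 0 0 0)² = 4/63, sgn +1
Racah Σ t=0..0: t=0:+1/96 = 1/96
⇒ 3j(3 1 4; -1 -1 2)² = 5/84, sgn +1
4πI² = N·(3j₀)²·(3jₘ)² = 5/7
I = +1·√(0.714286/4π) = 0.23841361

0.238414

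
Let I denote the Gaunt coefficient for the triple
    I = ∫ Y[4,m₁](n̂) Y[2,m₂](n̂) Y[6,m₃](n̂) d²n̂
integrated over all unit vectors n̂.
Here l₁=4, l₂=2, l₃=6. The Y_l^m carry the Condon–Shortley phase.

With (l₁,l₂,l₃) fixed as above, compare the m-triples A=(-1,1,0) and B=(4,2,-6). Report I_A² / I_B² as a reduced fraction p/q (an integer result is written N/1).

8/33

l's match ⇒ only the (l;m) 3-j factors differ between A and B.
A: triangle coeff Δ(4,2,6) = 1/6435; Σ_t [0,0]: t=0:+1/4320 = 1/4320; (3j)²=8/429 [(4 2 6; -1 1 0)], sign=+1
B: triangle coeff Δ(4,2,6) = 1/6435; Σ_t [0,0]: t=0:+1/967680 = 1/967680; (3j)²=1/13 [(4 2 6; 4 2 -6)], sign=+1
I_A²/I_B² = (8/429)/(1/13) = 8/33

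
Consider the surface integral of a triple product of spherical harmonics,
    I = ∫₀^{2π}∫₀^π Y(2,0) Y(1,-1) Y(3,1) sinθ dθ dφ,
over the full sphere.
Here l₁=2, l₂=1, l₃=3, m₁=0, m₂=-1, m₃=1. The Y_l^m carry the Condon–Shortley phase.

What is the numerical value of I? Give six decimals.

-0.202301

Checks pass: Σm=0; 6 even; l₃=3∈[1,3].
(2·2+1)(2·1+1)(2·3+1) = 105
Δ: 0! 4! 2! / 7! → 1/105
sum: t=0:+1/4 = 1/4
3j²(2 1 3; 0 0 0) = Δ·Π!·Σ² = 3/35  (sign -1)
sum: t=0:+1/8 = 1/8
3j²(2 1 3; 0 -1 1) = Δ·Π!·Σ² = 2/35  (sign +1)
combine: 4πI² = 105·3/35·2/35 = 18/35
take √, sign -1: I = -0.20230066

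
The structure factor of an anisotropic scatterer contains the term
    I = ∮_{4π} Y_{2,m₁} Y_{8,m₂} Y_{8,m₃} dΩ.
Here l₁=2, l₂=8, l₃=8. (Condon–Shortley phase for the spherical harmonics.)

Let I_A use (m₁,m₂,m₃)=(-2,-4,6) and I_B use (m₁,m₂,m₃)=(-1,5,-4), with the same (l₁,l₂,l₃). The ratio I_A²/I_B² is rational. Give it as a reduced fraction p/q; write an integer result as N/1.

14/27

Shared (l₁,l₂,l₃)=(2,8,8): N and (l;000)² cancel in I_A²/I_B².
A: Δ = 2!·2!·14!/19! = 1/348840; Racah Σ t=2..2: t=2:+1/3832012800 = 1/3832012800; ⇒ 3j(2 8 8; -2 -4 6)² = 91/9690, sgn +1
B: Δ = 2!·2!·14!/19! = 1/348840; Racah Σ t=1..2: t=1:−1/1916006400 t=2:+1/479001600 = 1/638668800; ⇒ 3j(2 8 8; -1 5 -4)² = 117/6460, sgn +1
I_A²/I_B² = (91/9690)/(117/6460) = 14/27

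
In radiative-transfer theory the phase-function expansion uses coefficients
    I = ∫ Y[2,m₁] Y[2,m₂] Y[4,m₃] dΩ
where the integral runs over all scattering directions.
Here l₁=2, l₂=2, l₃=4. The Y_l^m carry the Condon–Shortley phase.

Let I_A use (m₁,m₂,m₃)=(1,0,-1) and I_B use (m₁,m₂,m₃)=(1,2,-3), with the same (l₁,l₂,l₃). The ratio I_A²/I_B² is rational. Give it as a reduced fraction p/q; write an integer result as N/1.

l's match ⇒ only the (l;m) 3-j factors differ between A and B.
A: triangle coeff Δ(2,2,4) = 1/630; Σ_t [0,0]: t=0:+1/24 = 1/24; (3j)²=1/21 [(2 2 4; 1 0 -1)], sign=-1
B: triangle coeff Δ(2,2,4) = 1/630; Σ_t [0,0]: t=0:+1/144 = 1/144; (3j)²=1/18 [(2 2 4; 1 2 -3)], sign=-1
I_A²/I_B² = (1/21)/(1/18) = 6/7

6/7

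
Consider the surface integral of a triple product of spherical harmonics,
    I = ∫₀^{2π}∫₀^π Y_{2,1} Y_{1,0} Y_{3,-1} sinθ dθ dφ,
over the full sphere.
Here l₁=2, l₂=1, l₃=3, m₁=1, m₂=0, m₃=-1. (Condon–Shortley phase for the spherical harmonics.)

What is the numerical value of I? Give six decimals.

-0.233597

Checks pass: Σm=0; 6 even; l₃=3∈[1,3].
(2·2+1)(2·1+1)(2·3+1) = 105
Δ: 0! 4! 2! / 7! → 1/105
sum: t=0:+1/4 = 1/4
3j²(2 1 3; 0 0 0) = Δ·Π!·Σ² = 3/35  (sign -1)
sum: t=0:+1/6 = 1/6
3j²(2 1 3; 1 0 -1) = Δ·Π!·Σ² = 8/105  (sign +1)
combine: 4πI² = 105·3/35·8/105 = 24/35
take √, sign -1: I = -0.23359668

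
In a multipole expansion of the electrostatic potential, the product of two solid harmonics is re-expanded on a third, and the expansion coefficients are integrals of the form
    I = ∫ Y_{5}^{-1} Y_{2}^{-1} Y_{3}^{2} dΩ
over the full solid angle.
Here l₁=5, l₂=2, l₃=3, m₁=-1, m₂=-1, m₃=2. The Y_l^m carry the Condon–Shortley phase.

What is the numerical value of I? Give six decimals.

Rules hold: Σm=0, L=10 even, 3≤3≤7.
N = 11·5·7 = 385
Δ = 4!·6!·0!/11! = 1/2310
Racah Σ t=2..2: t=2:+1/144 = 1/144
⇒ 3j(5 2 3; 0 0 0)² = 10/231, sgn -1
Racah Σ t=1..1: t=1:−1/720 = -1/720
⇒ 3j(5 2 3; -1 -1 2)² = 4/385, sgn +1
4πI² = N·(3j₀)²·(3jₘ)² = 40/231
I = -1·√(0.17316/4π) = -0.11738675

-0.117387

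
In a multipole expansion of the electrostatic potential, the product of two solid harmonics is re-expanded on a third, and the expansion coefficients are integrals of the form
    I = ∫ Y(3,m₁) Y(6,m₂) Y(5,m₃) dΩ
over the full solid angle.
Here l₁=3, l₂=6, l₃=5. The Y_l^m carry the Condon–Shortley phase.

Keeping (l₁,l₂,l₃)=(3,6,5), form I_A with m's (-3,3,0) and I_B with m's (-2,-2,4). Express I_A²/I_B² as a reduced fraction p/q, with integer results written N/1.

28/15

Same 3,6,5: normalisation and zero-m 3j drop out of the ratio.
A: Δ: 4! 2! 8! / 15! → 1/675675; sum: t=4:+1/34560 = 1/34560; 3j²(3 6 5; -3 3 0) = Δ·Π!·Σ² = 4/143  (sign -1)
B: Δ: 4! 2! 8! / 15! → 1/675675; sum: t=3:−1/60480 t=4:+1/967680 = -1/64512; 3j²(3 6 5; -2 -2 4) = Δ·Π!·Σ² = 15/1001  (sign +1)
I_A²/I_B² = (4/143)/(15/1001) = 28/15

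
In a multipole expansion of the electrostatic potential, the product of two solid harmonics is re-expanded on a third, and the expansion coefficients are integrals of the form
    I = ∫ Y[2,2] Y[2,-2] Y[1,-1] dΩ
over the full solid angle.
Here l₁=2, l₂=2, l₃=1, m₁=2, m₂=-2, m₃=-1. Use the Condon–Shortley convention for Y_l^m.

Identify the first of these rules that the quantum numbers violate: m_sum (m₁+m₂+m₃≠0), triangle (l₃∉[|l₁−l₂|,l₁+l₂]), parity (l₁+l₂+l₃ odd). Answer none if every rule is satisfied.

m₁+m₂+m₃ = 2 − 2 − 1 = -1  ✗
triangle: |2−2|=0 ≤ l₃=1 ≤ 2+2=4
parity: l₁+l₂+l₃ = 5 is odd

m_sum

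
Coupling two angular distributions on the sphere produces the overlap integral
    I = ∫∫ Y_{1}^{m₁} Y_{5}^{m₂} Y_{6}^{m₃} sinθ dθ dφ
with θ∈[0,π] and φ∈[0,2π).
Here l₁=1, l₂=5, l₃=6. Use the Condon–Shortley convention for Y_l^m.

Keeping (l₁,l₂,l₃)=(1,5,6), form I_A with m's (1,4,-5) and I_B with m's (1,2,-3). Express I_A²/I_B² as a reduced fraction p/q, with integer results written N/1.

Shared (l₁,l₂,l₃)=(1,5,6): N and (l;000)² cancel in I_A²/I_B².
A: Δ = 0!·2!·10!/13! = 1/858; Racah Σ t=0..0: t=0:+1/725760 = 1/725760; ⇒ 3j(1 5 6; 1 4 -5)² = 5/78, sgn -1
B: Δ = 0!·2!·10!/13! = 1/858; Racah Σ t=0..0: t=0:+1/60480 = 1/60480; ⇒ 3j(1 5 6; 1 2 -3)² = 6/143, sgn -1
I_A²/I_B² = (5/78)/(6/143) = 55/36

55/36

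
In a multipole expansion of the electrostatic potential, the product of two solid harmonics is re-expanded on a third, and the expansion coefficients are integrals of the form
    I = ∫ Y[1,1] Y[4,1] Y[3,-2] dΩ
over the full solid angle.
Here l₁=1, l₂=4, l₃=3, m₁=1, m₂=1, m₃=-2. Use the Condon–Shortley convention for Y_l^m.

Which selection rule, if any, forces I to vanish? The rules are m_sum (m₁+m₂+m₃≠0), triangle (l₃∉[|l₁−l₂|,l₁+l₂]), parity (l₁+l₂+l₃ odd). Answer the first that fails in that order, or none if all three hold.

none

azimuthal sum: 1 + 1 − 2 = 0  ✓
3 ≤ 3 ≤ 5 (triangle on l)  ✓
L = 1 + 4 + 3 = 8 (even)  ✓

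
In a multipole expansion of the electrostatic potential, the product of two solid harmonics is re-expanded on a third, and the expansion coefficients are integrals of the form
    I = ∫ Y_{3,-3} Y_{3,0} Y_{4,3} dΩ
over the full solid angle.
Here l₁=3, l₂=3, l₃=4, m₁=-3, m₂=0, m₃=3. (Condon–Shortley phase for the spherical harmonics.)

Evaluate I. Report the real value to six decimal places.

Rules hold: Σm=0, L=10 even, 0≤4≤6.
N = 7·7·9 = 441
Δ = 2!·4!·4!/11! = 1/34650
Racah Σ t=0..2: t=0:+1/72 t=1:−1/16 t=2:+1/72 = -5/144
⇒ 3j(3 3 4; 0 0 0)² = 2/77, sgn -1
Racah Σ t=2..2: t=2:+1/288 = 1/288
⇒ 3j(3 3 4; -3 0 3)² = 1/22, sgn -1
4πI² = N·(3j₀)²·(3jₘ)² = 63/121
I = +1·√(0.520661/4π) = 0.20355073

0.203551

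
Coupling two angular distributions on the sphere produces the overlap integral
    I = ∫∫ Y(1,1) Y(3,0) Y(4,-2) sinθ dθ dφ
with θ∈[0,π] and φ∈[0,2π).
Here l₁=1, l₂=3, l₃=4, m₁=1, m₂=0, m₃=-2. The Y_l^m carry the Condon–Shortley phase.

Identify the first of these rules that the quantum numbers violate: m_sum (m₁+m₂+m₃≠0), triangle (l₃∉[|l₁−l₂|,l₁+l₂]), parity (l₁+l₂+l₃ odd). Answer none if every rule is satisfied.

m_sum

Σmᵢ = -1  ✗
l₃∈[|l₁−l₂|,l₁+l₂]=[2,4], have l₃=4
Σlᵢ = 8 ⇒ even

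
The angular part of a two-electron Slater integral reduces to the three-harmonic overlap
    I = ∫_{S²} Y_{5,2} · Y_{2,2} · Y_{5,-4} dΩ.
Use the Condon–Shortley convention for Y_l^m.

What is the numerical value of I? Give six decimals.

m-sum 0 ✓  L=12 even ✓  3≤5≤7 ✓
Π(2lᵢ+1) = 11×5×11 = 605
triangle coeff Δ(5,2,5) = 1/38610
Σ_t [0,2]: t=0:+1/2880 t=1:−1/576 t=2:+1/2880 = -1/960
(3j)²=10/429 [(5 2 5; 0 0 0)], sign=+1
Σ_t [2,2]: t=2:+1/20160 = 1/20160
(3j)²=12/715 [(5 2 5; 2 2 -4)], sign=-1
⇒ 4πI² = 40/169
I = (-1)√(40/169/(4π)) = -0.13724032

-0.137240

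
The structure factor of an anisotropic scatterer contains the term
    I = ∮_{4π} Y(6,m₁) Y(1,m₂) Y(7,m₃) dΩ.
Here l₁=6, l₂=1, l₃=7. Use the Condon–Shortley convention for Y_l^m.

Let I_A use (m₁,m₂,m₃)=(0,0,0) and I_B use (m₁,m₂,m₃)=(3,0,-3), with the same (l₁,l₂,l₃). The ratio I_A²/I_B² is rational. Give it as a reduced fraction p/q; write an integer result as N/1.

l's match ⇒ only the (l;m) 3-j factors differ between A and B.
A: triangle coeff Δ(6,1,7) = 1/1365; Σ_t [0,0]: t=0:+1/518400 = 1/518400; (3j)²=7/195 [(6 1 7; 0 0 0)], sign=-1
B: triangle coeff Δ(6,1,7) = 1/1365; Σ_t [0,0]: t=0:+1/2177280 = 1/2177280; (3j)²=8/273 [(6 1 7; 3 0 -3)], sign=+1
I_A²/I_B² = (7/195)/(8/273) = 49/40

49/40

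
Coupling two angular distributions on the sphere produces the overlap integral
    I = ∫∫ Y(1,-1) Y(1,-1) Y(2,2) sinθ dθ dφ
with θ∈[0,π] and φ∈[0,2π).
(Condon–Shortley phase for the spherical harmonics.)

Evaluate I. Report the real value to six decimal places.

Rules hold: Σm=0, L=4 even, 0≤2≤2.
N = 3·3·5 = 45
Δ = 0!·2!·2!/5! = 1/30
Racah Σ t=0..0: t=0:+1/1 = 1/1
⇒ 3j(1 1 2; 0 0 0)² = 2/15, sgn +1
Racah Σ t=0..0: t=0:+1/4 = 1/4
⇒ 3j(1 1 2; -1 -1 2)² = 1/5, sgn +1
4πI² = N·(3j₀)²·(3jₘ)² = 6/5
I = +1·√(1.2/4π) = 0.30901936

0.309019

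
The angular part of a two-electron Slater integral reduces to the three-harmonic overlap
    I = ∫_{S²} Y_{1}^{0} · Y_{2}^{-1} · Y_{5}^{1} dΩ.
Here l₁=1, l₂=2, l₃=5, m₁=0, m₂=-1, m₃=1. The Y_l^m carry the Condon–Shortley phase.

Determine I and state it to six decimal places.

|1−2|≤5≤1+2 violated ⇒ I = 0

0.000000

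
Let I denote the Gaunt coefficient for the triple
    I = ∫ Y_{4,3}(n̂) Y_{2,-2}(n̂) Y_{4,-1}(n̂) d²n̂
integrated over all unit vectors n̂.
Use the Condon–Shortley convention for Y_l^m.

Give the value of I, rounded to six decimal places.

0.159270

Rules hold: Σm=0, L=10 even, 2≤4≤6.
N = 9·5·9 = 405
Δ = 2!·6!·2!/11! = 1/13860
Racah Σ t=0..2: t=0:+1/192 t=1:−1/36 t=2:+1/192 = -5/288
⇒ 3j(4 2 4; 0 0 0)² = 20/693, sgn -1
Racah Σ t=0..0: t=0:+1/480 = 1/480
⇒ 3j(4 2 4; 3 -2 -1)² = 3/110, sgn -1
4πI² = N·(3j₀)²·(3jₘ)² = 270/847
I = +1·√(0.318772/4π) = 0.15927046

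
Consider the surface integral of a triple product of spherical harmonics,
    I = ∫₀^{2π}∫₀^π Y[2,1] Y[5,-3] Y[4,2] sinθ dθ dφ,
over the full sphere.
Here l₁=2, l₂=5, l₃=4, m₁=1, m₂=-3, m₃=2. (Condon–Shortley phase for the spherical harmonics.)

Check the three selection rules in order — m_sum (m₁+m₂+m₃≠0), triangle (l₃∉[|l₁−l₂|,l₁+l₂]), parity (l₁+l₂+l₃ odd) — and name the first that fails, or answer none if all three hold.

parity

azimuthal sum: 1 − 3 + 2 = 0  ✓
3 ≤ 4 ≤ 7 (triangle on l)  ✓
L = 2 + 5 + 4 = 11 (odd)  ✗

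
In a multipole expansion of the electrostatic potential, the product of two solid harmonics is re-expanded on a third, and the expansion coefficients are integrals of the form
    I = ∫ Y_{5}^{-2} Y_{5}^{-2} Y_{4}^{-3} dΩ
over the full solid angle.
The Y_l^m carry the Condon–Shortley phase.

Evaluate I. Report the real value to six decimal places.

-2 − 2 − 3 = -7 ≠ 0: azimuthal integral kills it; I = 0

0.000000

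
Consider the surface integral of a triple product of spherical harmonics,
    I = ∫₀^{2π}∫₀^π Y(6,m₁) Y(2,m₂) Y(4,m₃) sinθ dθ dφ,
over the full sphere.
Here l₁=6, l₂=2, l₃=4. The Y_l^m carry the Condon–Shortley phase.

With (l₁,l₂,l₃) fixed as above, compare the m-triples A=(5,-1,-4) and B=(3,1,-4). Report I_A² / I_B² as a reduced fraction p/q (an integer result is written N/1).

55/3

Same 6,2,4: normalisation and zero-m 3j drop out of the ratio.
A: Δ: 4! 8! 0! / 13! → 1/6435; sum: t=1:−1/241920 = -1/241920; 3j²(6 2 4; 5 -1 -4) = Δ·Π!·Σ² = 1/39  (sign -1)
B: Δ: 4! 8! 0! / 13! → 1/6435; sum: t=3:−1/241920 = -1/241920; 3j²(6 2 4; 3 1 -4) = Δ·Π!·Σ² = 1/715  (sign -1)
I_A²/I_B² = (1/39)/(1/715) = 55/3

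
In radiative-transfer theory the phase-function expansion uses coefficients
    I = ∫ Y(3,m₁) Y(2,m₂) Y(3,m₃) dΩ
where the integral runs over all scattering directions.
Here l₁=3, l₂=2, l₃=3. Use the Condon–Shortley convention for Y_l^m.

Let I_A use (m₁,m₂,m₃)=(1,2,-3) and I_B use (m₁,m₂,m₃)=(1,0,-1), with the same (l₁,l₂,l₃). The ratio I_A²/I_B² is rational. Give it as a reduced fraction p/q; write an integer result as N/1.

10/9

Shared (l₁,l₂,l₃)=(3,2,3): N and (l;000)² cancel in I_A²/I_B².
A: Δ = 2!·4!·2!/9! = 1/3780; Racah Σ t=2..2: t=2:+1/96 = 1/96; ⇒ 3j(3 2 3; 1 2 -3)² = 1/42, sgn +1
B: Δ = 2!·4!·2!/9! = 1/3780; Racah Σ t=0..2: t=0:+1/16 t=1:−1/6 t=2:+1/96 = -3/32; ⇒ 3j(3 2 3; 1 0 -1)² = 3/140, sgn -1
I_A²/I_B² = (1/42)/(3/140) = 10/9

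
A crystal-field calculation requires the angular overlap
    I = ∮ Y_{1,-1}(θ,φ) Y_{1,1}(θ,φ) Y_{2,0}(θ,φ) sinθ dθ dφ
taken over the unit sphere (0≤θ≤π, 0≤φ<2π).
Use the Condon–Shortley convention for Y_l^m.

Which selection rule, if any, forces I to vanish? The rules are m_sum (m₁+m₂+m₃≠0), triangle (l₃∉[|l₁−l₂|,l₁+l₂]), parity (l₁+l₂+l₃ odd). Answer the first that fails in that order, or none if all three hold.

none

Σmᵢ = 0  ✓
l₃∈[|l₁−l₂|,l₁+l₂]=[0,2], have l₃=2  ✓
Σlᵢ = 4 ⇒ even  ✓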